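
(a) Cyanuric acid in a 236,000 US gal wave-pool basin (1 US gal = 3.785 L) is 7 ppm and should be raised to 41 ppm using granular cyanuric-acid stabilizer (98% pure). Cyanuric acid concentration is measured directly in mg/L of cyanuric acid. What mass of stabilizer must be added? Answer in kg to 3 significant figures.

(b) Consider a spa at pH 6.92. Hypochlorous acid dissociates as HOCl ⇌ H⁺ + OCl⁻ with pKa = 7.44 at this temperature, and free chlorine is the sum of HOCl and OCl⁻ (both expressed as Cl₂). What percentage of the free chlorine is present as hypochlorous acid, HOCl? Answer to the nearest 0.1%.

(a) Volume: 236,000 US gal × 3.785 L/gal = 893,260 L.
(a) CYA to add: (41 − 7) = 34 mg/L × 893,260 L = 30,370 g cyanuric acid.
(a) At 98% purity: 30,370 / 0.98 = 30,990 g product.

(b) [OCl⁻]/[HOCl] = 10^(pH − pKa) = 10^(6.92 − 7.44) = 10^-0.52 = 0.302.
(b) Fraction as HOCl = 1 / (1 + 0.302) = 0.7681.

(a) 31.0 kg; (b) 76.8%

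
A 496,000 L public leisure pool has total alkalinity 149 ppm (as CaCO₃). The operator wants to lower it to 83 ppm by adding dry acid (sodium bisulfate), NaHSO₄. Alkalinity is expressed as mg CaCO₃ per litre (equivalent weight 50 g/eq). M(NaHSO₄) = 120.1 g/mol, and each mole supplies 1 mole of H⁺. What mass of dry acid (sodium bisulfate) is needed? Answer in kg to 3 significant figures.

Alkalinity to neutralize: (149 − 83) = 66 mg/L as CaCO₃ × 496,000 L = 32,740 g as CaCO₃.
Equivalents of H⁺ required: 32,740 ÷ 50 g/eq = 654.7 eq = 654.7 mol NaHSO₄.
Mass of NaHSO₄: 654.7 × 120.1 = 78,630 g.

78.6 kg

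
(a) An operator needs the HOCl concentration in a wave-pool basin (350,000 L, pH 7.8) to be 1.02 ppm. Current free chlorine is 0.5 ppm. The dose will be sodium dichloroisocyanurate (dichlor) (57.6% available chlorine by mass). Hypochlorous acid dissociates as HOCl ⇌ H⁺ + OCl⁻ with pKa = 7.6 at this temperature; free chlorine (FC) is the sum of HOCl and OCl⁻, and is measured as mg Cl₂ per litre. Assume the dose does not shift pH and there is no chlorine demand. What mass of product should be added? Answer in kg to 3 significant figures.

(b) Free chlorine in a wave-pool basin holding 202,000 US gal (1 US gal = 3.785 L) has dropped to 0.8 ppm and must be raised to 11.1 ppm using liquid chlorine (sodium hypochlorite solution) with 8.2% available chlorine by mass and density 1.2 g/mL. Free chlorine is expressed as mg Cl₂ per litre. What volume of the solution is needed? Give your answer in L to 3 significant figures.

(a) [OCl⁻]/[HOCl] = 10^(pH − pKa) = 10^(7.8 − 7.6) = 1.585; fraction as HOCl = 1/(1 + 1.585) = 0.3869.
(a) Free chlorine required for 1.02 ppm HOCl: 1.02 / 0.3869 = 2.637 ppm.
(a) FC to add: 2.637 − 0.5 = 2.137 mg/L as Cl₂.
(a) Cl₂ equivalent: 2.137 mg/L × 350,000 L = 747.8 g.
(a) Product at 57.6% available Cl: 747.8 / 0.576 = 1298 g.

(b) Volume: 202,000 US gal × 3.785 L/gal = 764,570 L.
(b) Chlorine deficit: 11.1 − 0.8 = 10.3 ppm = 10.3 mg/L as Cl₂.
(b) Cl₂ equivalent needed: 10.3 mg/L × 764,570 L = 7,875,000 mg = 7875 g.
(b) Product at 8.2% available chlorine: 7875 / 0.082 = 96,040 g.
(b) Volume at density 1.2 g/mL: 96,040 g ÷ 1.2 g/mL = 80,030 mL.

(a) 1.30 kg; (b) 80.0 L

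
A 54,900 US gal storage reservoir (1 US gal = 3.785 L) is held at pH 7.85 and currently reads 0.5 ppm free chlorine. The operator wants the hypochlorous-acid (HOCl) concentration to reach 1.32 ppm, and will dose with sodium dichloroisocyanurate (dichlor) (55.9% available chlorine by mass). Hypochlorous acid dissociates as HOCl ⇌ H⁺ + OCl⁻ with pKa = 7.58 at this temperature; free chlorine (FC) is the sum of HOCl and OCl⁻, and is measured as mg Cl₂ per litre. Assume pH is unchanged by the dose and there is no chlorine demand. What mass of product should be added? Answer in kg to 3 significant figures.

Volume: 54,900 US gal × 3.785 L/gal = 207,796 L.
[OCl⁻]/[HOCl] = 10^(pH − pKa) = 10^(7.85 − 7.58) = 1.862; fraction as HOCl = 1/(1 + 1.862) = 0.3494.
Free chlorine required for 1.32 ppm HOCl: 1.32 / 0.3494 = 3.778 ppm.
FC to add: 3.778 − 0.5 = 3.278 mg/L as Cl₂.
Cl₂ equivalent: 3.278 mg/L × 207,796 L = 681.1 g.
Product at 55.9% available Cl: 681.1 / 0.559 = 1219 g.

1.22 kg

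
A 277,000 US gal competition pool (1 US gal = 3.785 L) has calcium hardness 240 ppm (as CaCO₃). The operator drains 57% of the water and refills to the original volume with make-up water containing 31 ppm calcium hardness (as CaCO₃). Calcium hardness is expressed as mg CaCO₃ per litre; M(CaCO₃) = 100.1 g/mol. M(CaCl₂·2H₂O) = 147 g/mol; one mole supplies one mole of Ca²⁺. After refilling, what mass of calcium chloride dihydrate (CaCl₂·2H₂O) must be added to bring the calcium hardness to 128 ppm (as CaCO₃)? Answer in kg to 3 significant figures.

11.0 kg

Volume: 277,000 US gal × 3.785 L/gal = 1,048,445 L.
After draining 57% and refilling: 240 × 0.43 + 31 × 0.57 = 120.87 ppm.
Deficit to target: 128 − 120.87 = 7.13 mg/L.
As CaCO₃: 7.13 mg/L × 1,048,445 L = 7475 g; ÷ 100.1 = 74.68 mol Ca²⁺.
Mass: 74.68 × 147 = 10,980 g.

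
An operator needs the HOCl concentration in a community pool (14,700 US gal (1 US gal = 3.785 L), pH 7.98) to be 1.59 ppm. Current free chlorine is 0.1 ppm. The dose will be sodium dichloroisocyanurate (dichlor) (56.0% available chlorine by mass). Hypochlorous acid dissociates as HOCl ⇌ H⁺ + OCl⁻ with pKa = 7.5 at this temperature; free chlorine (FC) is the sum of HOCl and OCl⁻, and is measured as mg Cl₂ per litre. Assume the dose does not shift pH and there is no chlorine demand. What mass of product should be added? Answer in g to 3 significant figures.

625 g

Volume: 14,700 US gal × 3.785 L/gal = 55,640 L.
[OCl⁻]/[HOCl] = 10^(pH − pKa) = 10^(7.98 − 7.5) = 3.02; fraction as HOCl = 1/(1 + 3.02) = 0.2488.
Free chlorine required for 1.59 ppm HOCl: 1.59 / 0.2488 = 6.392 ppm.
FC to add: 6.392 − 0.1 = 6.292 mg/L as Cl₂.
Cl₂ equivalent: 6.292 mg/L × 55,640 L = 350.1 g.
Product at 56.0% available Cl: 350.1 / 0.56 = 625.1 g.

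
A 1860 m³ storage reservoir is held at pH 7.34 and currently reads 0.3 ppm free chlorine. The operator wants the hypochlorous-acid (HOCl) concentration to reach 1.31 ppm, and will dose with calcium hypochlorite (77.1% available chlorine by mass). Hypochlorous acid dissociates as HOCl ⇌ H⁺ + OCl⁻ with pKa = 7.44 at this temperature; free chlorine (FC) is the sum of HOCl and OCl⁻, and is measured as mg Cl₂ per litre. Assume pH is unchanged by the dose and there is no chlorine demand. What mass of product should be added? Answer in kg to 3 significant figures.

4.95 kg

Volume: 1860 m³ = 1,860,000 L.
[OCl⁻]/[HOCl] = 10^(pH − pKa) = 10^(7.34 − 7.44) = 0.7943; fraction as HOCl = 1/(1 + 0.7943) = 0.5573.
Free chlorine required for 1.31 ppm HOCl: 1.31 / 0.5573 = 2.351 ppm.
FC to add: 2.351 − 0.3 = 2.051 mg/L as Cl₂.
Cl₂ equivalent: 2.051 mg/L × 1,860,000 L = 3814 g.
Product at 77.1% available Cl: 3814 / 0.771 = 4947 g.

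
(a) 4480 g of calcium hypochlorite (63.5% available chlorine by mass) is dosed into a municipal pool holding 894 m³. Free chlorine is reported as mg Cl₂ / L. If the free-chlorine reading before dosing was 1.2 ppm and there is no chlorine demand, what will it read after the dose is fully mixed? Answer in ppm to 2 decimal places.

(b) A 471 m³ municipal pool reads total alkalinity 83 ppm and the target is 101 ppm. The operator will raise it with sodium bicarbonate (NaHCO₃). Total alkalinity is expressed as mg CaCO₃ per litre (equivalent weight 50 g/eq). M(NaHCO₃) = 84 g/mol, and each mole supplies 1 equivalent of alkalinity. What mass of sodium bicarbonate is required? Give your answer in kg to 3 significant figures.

(a) 4.38 ppm; (b) 14.2 kg

(a) Volume: 894 m³ = 894,000 L.
(a) Available chlorine delivered: 4480 g × 0.635 = 2845 g as Cl₂.
(a) Concentration rise: 2845 g / 894,000 L = 3.182 mg/L = 3.18 ppm.
(a) Final FC: 1.2 + 3.18 = 4.38 ppm.

(b) Volume: 471 m³ = 471,000 L.
(b) Alkalinity to add: (101 − 83) = 18 mg/L as CaCO₃ × 471,000 L = 8478 g as CaCO₃.
(b) Equivalents: 8478 g ÷ 50 g/eq = 169.6 eq.
(b) NaHCO₃ supplies 1 eq per mole → 169.6 mol.
(b) Mass: 169.6 mol × 84 g/mol = 14,240 g.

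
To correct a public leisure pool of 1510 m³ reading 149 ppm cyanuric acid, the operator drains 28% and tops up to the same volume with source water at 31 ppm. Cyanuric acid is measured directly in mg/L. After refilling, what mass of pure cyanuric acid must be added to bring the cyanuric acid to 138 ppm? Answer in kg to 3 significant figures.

Volume: 1510 m³ = 1,510,000 L.
After draining 28% and refilling: 149 × 0.72 + 31 × 0.28 = 115.96 ppm.
Deficit to target: 138 − 115.96 = 22.04 mg/L.
Mass: 22.04 mg/L × 1,510,000 L = 33,280 g cyanuric acid.

33.3 kg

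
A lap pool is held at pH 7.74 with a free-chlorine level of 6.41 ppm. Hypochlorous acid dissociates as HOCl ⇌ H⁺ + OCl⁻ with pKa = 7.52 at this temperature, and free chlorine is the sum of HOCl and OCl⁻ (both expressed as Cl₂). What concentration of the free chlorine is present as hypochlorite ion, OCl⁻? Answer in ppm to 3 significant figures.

4.00 ppm

[OCl⁻]/[HOCl] = 10^(pH − pKa) = 10^(7.74 − 7.52) = 10^0.22 = 1.66.
Fraction as HOCl = 1 / (1 + 1.66) = 0.376.
OCl⁻ = (1 − 0.376) × 6.41 ppm = 4 ppm.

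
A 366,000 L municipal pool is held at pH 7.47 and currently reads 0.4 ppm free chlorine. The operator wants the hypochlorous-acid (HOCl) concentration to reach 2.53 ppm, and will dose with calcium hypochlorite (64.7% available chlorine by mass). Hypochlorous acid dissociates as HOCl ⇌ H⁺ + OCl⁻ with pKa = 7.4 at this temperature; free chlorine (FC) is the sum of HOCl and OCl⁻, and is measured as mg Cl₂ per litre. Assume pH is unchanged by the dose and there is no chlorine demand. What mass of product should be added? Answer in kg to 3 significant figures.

[OCl⁻]/[HOCl] = 10^(pH − pKa) = 10^(7.47 − 7.4) = 1.175; fraction as HOCl = 1/(1 + 1.175) = 0.4598.
Free chlorine required for 2.53 ppm HOCl: 2.53 / 0.4598 = 5.502 ppm.
FC to add: 5.502 − 0.4 = 5.102 mg/L as Cl₂.
Cl₂ equivalent: 5.102 mg/L × 366,000 L = 1868 g.
Product at 64.7% available Cl: 1868 / 0.647 = 2886 g.

2.89 kg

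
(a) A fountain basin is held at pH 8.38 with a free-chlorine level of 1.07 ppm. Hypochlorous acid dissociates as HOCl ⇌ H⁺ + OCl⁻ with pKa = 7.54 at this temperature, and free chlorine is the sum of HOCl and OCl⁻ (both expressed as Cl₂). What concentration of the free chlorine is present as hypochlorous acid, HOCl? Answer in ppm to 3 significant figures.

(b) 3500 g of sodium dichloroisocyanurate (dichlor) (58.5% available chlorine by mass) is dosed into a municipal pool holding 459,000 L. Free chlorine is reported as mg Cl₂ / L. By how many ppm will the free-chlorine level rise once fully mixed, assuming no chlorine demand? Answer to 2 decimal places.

(a) [OCl⁻]/[HOCl] = 10^(pH − pKa) = 10^(8.38 − 7.54) = 10^0.84 = 6.918.
(a) Fraction as HOCl = 1 / (1 + 6.918) = 0.1263.
(a) HOCl = 0.1263 × 1.07 ppm = 0.1351 ppm.

(b) Available chlorine delivered: 3500 g × 0.585 = 2047 g as Cl₂.
(b) Concentration rise: 2047 g / 459,000 L = 4.461 mg/L = 4.46 ppm.

(a) 0.135 ppm; (b) 4.46 ppm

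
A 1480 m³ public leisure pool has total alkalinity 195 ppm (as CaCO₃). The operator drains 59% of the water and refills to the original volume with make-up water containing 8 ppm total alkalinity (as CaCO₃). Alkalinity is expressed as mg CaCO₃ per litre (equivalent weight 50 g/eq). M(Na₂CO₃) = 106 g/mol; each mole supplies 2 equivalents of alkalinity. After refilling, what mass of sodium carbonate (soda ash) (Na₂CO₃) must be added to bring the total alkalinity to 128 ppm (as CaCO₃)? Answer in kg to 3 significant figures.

68.0 kg

Volume: 1480 m³ = 1,480,000 L.
After draining 59% and refilling: 195 × 0.41 + 8 × 0.59 = 84.67 ppm.
Deficit to target: 128 − 84.67 = 43.33 mg/L.
As CaCO₃: 43.33 mg/L × 1,480,000 L = 64,130 g; ÷ 50 g/eq ÷ 2 = 641.3 mol Na₂CO₃.
Mass: 641.3 × 106 = 67,980 g.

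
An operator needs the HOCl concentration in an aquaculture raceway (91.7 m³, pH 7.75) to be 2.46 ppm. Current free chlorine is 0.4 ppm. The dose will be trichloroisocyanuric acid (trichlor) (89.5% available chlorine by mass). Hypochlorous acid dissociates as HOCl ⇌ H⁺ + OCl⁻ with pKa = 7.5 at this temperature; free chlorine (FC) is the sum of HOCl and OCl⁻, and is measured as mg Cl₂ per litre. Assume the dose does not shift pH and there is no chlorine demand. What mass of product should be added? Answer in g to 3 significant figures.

659 g

Volume: 91.7 m³ = 91,700 L.
[OCl⁻]/[HOCl] = 10^(pH − pKa) = 10^(7.75 − 7.5) = 1.778; fraction as HOCl = 1/(1 + 1.778) = 0.3599.
Free chlorine required for 2.46 ppm HOCl: 2.46 / 0.3599 = 6.835 ppm.
FC to add: 6.835 − 0.4 = 6.435 mg/L as Cl₂.
Cl₂ equivalent: 6.435 mg/L × 91,700 L = 590 g.
Product at 89.5% available Cl: 590 / 0.895 = 659.3 g.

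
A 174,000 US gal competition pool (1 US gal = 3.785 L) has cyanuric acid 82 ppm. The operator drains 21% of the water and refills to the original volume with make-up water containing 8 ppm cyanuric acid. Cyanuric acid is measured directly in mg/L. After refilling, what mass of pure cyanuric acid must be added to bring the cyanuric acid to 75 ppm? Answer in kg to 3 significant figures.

5.62 kg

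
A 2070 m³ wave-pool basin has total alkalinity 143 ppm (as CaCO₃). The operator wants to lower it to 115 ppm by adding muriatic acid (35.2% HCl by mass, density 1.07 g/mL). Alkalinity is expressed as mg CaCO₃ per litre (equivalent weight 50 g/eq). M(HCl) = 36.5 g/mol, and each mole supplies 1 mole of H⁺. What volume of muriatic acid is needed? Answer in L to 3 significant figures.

112 L

Volume: 2070 m³ = 2,070,000 L.
Alkalinity to neutralize: (143 − 115) = 28 mg/L as CaCO₃ × 2,070,000 L = 57,960 g as CaCO₃.
Equivalents of H⁺ required: 57,960 ÷ 50 g/eq = 1159 eq = 1159 mol HCl.
Mass of HCl: 1159 × 36.5 = 42,310 g.
Mass of 35.2% solution: 42,310 / 0.352 = 120,200 g.
Volume: 120,200 g ÷ 1.07 g/mL = 112,300 mL.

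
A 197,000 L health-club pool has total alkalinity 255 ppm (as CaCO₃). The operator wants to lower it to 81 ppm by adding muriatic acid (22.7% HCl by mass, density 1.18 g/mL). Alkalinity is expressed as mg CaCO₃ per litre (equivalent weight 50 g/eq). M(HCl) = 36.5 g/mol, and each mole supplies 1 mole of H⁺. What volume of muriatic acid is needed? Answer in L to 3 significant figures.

93.4 L

Alkalinity to neutralize: (255 − 81) = 174 mg/L as CaCO₃ × 197,000 L = 34,280 g as CaCO₃.
Equivalents of H⁺ required: 34,280 ÷ 50 g/eq = 685.6 eq = 685.6 mol HCl.
Mass of HCl: 685.6 × 36.5 = 25,020 g.
Mass of 22.7% solution: 25,020 / 0.227 = 110,200 g.
Volume: 110,200 g ÷ 1.18 g/mL = 93,420 mL.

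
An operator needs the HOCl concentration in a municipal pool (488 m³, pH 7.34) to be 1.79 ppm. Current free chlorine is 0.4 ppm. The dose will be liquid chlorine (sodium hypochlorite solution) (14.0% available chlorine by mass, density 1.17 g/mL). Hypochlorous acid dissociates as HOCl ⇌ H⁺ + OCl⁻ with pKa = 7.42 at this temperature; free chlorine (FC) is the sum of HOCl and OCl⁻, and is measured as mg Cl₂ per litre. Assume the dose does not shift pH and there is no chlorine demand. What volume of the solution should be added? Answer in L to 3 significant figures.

Volume: 488 m³ = 488,000 L.
[OCl⁻]/[HOCl] = 10^(pH − pKa) = 10^(7.34 − 7.42) = 0.8318; fraction as HOCl = 1/(1 + 0.8318) = 0.5459.
Free chlorine required for 1.79 ppm HOCl: 1.79 / 0.5459 = 3.279 ppm.
FC to add: 3.279 − 0.4 = 2.879 mg/L as Cl₂.
Cl₂ equivalent: 2.879 mg/L × 488,000 L = 1405 g.
Product at 14.0% available Cl: 1405 / 0.14 = 10,030 g.
Volume: 10,030 g ÷ 1.17 g/mL = 8577 mL.

8.58 L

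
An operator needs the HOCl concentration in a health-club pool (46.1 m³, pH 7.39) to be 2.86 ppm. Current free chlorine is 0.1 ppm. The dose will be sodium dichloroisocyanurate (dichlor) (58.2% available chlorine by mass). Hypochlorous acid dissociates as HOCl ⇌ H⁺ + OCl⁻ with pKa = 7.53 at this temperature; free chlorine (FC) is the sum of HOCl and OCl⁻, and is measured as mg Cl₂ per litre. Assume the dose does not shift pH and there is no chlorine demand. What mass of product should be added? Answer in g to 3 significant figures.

Volume: 46.1 m³ = 46,100 L.
[OCl⁻]/[HOCl] = 10^(pH − pKa) = 10^(7.39 − 7.53) = 0.7244; fraction as HOCl = 1/(1 + 0.7244) = 0.5799.
Free chlorine required for 2.86 ppm HOCl: 2.86 / 0.5799 = 4.932 ppm.
FC to add: 4.932 − 0.1 = 4.832 mg/L as Cl₂.
Cl₂ equivalent: 4.832 mg/L × 46,100 L = 222.7 g.
Product at 58.2% available Cl: 222.7 / 0.582 = 382.7 g.

383 g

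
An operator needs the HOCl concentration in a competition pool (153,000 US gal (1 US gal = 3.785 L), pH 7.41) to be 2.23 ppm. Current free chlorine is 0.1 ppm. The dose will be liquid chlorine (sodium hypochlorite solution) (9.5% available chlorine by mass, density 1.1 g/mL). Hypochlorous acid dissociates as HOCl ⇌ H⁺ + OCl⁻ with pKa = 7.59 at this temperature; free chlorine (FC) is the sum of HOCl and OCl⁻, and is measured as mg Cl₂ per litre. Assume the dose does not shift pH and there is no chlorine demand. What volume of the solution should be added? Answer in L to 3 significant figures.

20.0 L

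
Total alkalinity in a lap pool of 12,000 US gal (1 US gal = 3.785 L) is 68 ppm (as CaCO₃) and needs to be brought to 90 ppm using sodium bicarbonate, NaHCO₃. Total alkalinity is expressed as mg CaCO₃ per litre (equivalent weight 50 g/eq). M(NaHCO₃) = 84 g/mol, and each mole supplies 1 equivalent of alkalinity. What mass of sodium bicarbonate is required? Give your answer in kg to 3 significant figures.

1.68 kg

Volume: 12,000 US gal × 3.785 L/gal = 45,420 L.
Alkalinity to add: (90 − 68) = 22 mg/L as CaCO₃ × 45,420 L = 999.2 g as CaCO₃.
Equivalents: 999.2 g ÷ 50 g/eq = 19.98 eq.
NaHCO₃ supplies 1 eq per mole → 19.98 mol.
Mass: 19.98 mol × 84 g/mol = 1679 g.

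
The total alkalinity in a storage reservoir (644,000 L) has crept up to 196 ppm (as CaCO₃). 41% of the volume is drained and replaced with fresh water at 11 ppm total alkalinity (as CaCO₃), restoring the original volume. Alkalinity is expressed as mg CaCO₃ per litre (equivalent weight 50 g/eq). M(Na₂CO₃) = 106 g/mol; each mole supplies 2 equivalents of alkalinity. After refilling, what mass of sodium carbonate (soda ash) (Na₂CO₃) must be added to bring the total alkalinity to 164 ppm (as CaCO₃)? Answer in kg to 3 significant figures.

After draining 41% and refilling: 196 × 0.59 + 11 × 0.41 = 120.15 ppm.
Deficit to target: 164 − 120.15 = 43.85 mg/L.
As CaCO₃: 43.85 mg/L × 644,000 L = 28,240 g; ÷ 50 g/eq ÷ 2 = 282.4 mol Na₂CO₃.
Mass: 282.4 × 106 = 29,930 g.

29.9 kg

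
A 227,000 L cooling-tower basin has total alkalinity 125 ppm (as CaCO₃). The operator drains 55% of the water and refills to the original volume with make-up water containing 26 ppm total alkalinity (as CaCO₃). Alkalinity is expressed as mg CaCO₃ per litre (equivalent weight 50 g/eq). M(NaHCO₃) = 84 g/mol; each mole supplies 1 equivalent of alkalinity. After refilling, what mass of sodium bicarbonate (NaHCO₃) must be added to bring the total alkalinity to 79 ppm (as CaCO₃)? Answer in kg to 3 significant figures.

After draining 55% and refilling: 125 × 0.45 + 26 × 0.55 = 70.55 ppm.
Deficit to target: 79 − 70.55 = 8.45 mg/L.
As CaCO₃: 8.45 mg/L × 227,000 L = 1918 g; ÷ 50 g/eq ÷ 1 = 38.36 mol NaHCO₃.
Mass: 38.36 × 84 = 3222 g.

3.22 kg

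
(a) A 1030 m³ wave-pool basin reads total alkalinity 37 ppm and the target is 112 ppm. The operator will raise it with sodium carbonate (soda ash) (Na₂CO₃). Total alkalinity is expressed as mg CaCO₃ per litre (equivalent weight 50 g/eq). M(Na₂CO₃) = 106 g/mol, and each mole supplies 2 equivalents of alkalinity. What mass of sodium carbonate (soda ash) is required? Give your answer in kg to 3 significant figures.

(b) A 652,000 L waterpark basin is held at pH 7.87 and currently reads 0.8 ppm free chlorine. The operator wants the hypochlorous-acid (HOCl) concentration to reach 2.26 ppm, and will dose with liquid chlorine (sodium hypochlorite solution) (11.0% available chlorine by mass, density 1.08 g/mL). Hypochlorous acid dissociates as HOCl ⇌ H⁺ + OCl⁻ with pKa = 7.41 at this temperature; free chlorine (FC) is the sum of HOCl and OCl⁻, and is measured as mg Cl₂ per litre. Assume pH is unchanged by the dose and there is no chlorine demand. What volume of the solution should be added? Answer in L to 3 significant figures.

(a) Volume: 1030 m³ = 1,030,000 L.
(a) Alkalinity to add: (112 − 37) = 75 mg/L as CaCO₃ × 1,030,000 L = 77,250 g as CaCO₃.
(a) Equivalents: 77,250 g ÷ 50 g/eq = 1545 eq.
(a) Each mole of Na₂CO₃ supplies 2 eq, so 1545 / 2 = 772.5 mol.
(a) Mass: 772.5 mol × 106 g/mol = 81,880 g.

(b) [OCl⁻]/[HOCl] = 10^(pH − pKa) = 10^(7.87 − 7.41) = 2.884; fraction as HOCl = 1/(1 + 2.884) = 0.2575.
(b) Free chlorine required for 2.26 ppm HOCl: 2.26 / 0.2575 = 8.778 ppm.
(b) FC to add: 8.778 − 0.8 = 7.978 mg/L as Cl₂.
(b) Cl₂ equivalent: 7.978 mg/L × 652,000 L = 5202 g.
(b) Product at 11.0% available Cl: 5202 / 0.11 = 47,290 g.
(b) Volume: 47,290 g ÷ 1.08 g/mL = 43,780 mL.

(a) 81.9 kg; (b) 43.8 L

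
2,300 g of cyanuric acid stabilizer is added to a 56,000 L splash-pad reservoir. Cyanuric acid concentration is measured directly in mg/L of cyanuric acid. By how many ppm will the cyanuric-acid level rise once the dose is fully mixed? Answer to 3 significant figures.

Rise: 2,300 g / 56,000 L × 1000 = 41.07 mg/L.

41.1 ppm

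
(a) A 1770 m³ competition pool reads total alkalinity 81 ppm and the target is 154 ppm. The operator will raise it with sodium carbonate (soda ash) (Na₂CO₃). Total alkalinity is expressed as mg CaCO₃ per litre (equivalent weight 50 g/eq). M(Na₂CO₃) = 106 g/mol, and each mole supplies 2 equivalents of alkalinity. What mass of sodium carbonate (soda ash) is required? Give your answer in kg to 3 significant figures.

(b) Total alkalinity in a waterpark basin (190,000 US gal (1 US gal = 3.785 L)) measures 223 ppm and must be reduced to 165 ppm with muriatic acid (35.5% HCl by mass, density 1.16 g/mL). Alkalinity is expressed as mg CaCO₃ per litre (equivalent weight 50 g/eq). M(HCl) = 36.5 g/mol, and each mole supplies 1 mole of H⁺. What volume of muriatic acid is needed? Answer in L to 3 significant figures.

(a) 137 kg; (b) 73.9 L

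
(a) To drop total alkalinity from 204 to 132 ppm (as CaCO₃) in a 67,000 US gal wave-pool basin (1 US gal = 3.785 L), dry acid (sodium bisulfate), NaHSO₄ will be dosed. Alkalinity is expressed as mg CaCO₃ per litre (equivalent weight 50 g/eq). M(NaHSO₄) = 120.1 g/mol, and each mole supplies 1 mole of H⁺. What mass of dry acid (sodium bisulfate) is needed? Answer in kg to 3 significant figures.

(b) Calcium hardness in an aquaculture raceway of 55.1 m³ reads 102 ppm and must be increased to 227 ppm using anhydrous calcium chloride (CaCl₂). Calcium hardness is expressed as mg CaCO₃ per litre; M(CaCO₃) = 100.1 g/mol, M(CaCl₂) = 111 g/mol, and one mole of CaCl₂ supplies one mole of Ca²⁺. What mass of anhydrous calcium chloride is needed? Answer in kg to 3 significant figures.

(a) 43.9 kg; (b) 7.64 kg

(a) Volume: 67,000 US gal × 3.785 L/gal = 253,595 L.
(a) Alkalinity to neutralize: (204 − 132) = 72 mg/L as CaCO₃ × 253,595 L = 18,260 g as CaCO₃.
(a) Equivalents of H⁺ required: 18,260 ÷ 50 g/eq = 365.2 eq = 365.2 mol NaHSO₄.
(a) Mass of NaHSO₄: 365.2 × 120.1 = 43,860 g.

(b) Volume: 55.1 m³ = 55,100 L.
(b) Hardness to add: (227 − 102) = 125 mg/L as CaCO₃ × 55,100 L = 6888 g as CaCO₃.
(b) Moles of Ca²⁺ (1 mol Ca²⁺ ≡ 1 mol CaCO₃): 6888 / 100.1 g/mol = 68.81 mol.
(b) Mass of CaCl₂: 68.81 × 111 = 7637 g.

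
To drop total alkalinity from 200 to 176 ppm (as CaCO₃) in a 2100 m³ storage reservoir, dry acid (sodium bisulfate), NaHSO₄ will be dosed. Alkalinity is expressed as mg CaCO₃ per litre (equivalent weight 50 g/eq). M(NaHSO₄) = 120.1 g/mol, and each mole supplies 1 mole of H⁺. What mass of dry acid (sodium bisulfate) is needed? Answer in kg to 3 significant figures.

Volume: 2100 m³ = 2,100,000 L.
Alkalinity to neutralize: (200 − 176) = 24 mg/L as CaCO₃ × 2,100,000 L = 50,400 g as CaCO₃.
Equivalents of H⁺ required: 50,400 ÷ 50 g/eq = 1008 eq = 1008 mol NaHSO₄.
Mass of NaHSO₄: 1008 × 120.1 = 121,100 g.

121 kg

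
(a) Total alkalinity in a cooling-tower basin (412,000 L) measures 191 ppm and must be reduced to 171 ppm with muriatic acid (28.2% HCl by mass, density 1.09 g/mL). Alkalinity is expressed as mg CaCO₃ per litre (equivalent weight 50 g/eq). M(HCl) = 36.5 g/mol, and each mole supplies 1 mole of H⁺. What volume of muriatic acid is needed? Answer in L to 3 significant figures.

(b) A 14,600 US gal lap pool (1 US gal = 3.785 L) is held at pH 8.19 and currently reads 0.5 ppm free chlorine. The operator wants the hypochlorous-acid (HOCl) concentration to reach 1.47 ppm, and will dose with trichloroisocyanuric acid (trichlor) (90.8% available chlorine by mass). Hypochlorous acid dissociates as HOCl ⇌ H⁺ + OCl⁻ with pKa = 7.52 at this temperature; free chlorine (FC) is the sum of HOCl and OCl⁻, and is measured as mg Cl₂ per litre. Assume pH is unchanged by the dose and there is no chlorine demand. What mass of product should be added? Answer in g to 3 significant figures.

(a) 19.6 L; (b) 477 g

(a) Alkalinity to neutralize: (191 − 171) = 20 mg/L as CaCO₃ × 412,000 L = 8240 g as CaCO₃.
(a) Equivalents of H⁺ required: 8240 ÷ 50 g/eq = 164.8 eq = 164.8 mol HCl.
(a) Mass of HCl: 164.8 × 36.5 = 6015 g.
(a) Mass of 28.2% solution: 6015 / 0.282 = 21,330 g.
(a) Volume: 21,330 g ÷ 1.09 g/mL = 19,570 mL.

(b) Volume: 14,600 US gal × 3.785 L/gal = 55,261 L.
(b) [OCl⁻]/[HOCl] = 10^(pH − pKa) = 10^(8.19 − 7.52) = 4.677; fraction as HOCl = 1/(1 + 4.677) = 0.1761.
(b) Free chlorine required for 1.47 ppm HOCl: 1.47 / 0.1761 = 8.346 ppm.
(b) FC to add: 8.346 − 0.5 = 7.846 mg/L as Cl₂.
(b) Cl₂ equivalent: 7.846 mg/L × 55,261 L = 433.6 g.
(b) Product at 90.8% available Cl: 433.6 / 0.908 = 477.5 g.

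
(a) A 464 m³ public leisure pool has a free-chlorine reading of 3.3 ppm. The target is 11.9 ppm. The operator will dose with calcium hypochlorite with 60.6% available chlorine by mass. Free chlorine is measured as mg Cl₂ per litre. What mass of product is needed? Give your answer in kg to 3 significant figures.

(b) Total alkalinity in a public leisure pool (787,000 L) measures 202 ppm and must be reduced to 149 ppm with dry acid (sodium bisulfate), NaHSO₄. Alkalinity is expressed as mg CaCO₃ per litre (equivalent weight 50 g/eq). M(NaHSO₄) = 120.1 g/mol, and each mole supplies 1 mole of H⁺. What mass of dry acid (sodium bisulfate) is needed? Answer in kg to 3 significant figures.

(a) 6.58 kg; (b) 100 kg

(a) Volume: 464 m³ = 464,000 L.
(a) Chlorine deficit: 11.9 − 3.3 = 8.6 ppm = 8.6 mg/L as Cl₂.
(a) Cl₂ equivalent needed: 8.6 mg/L × 464,000 L = 3,990,000 mg = 3990 g.
(a) Product at 60.6% available chlorine: 3990 / 0.606 = 6585 g.

(b) Alkalinity to neutralize: (202 − 149) = 53 mg/L as CaCO₃ × 787,000 L = 41,710 g as CaCO₃.
(b) Equivalents of H⁺ required: 41,710 ÷ 50 g/eq = 834.2 eq = 834.2 mol NaHSO₄.
(b) Mass of NaHSO₄: 834.2 × 120.1 = 100,200 g.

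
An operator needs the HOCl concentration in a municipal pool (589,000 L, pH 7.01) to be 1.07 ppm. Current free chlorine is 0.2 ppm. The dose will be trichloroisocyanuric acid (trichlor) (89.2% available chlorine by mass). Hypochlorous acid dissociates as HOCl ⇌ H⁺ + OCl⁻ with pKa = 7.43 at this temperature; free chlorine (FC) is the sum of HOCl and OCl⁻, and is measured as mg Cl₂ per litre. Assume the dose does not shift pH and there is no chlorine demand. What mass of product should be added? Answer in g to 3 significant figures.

843 g

[OCl⁻]/[HOCl] = 10^(pH − pKa) = 10^(7.01 − 7.43) = 0.3802; fraction as HOCl = 1/(1 + 0.3802) = 0.7245.
Free chlorine required for 1.07 ppm HOCl: 1.07 / 0.7245 = 1.477 ppm.
FC to add: 1.477 − 0.2 = 1.277 mg/L as Cl₂.
Cl₂ equivalent: 1.277 mg/L × 589,000 L = 752 g.
Product at 89.2% available Cl: 752 / 0.892 = 843.1 g.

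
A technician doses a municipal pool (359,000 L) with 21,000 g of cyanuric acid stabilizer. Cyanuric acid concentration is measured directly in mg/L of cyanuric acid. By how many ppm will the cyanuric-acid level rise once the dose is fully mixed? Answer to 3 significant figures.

58.5 ppm

Rise: 21,000 g / 359,000 L × 1000 = 58.5 mg/L.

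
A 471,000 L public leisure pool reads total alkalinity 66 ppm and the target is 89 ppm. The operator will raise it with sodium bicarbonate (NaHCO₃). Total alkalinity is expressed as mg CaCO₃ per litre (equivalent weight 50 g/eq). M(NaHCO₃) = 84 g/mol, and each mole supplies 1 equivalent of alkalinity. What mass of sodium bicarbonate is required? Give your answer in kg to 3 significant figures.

Alkalinity to add: (89 − 66) = 23 mg/L as CaCO₃ × 471,000 L = 10,830 g as CaCO₃.
Equivalents: 10,830 g ÷ 50 g/eq = 216.7 eq.
NaHCO₃ supplies 1 eq per mole → 216.7 mol.
Mass: 216.7 mol × 84 g/mol = 18,200 g.

18.2 kg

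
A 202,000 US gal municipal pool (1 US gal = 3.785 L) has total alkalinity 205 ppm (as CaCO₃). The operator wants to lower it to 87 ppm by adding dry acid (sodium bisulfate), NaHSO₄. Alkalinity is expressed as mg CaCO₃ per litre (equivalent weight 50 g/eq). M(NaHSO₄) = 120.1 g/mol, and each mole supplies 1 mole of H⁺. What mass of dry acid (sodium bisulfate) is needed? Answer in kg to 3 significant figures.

Volume: 202,000 US gal × 3.785 L/gal = 764,570 L.
Alkalinity to neutralize: (205 − 87) = 118 mg/L as CaCO₃ × 764,570 L = 90,220 g as CaCO₃.
Equivalents of H⁺ required: 90,220 ÷ 50 g/eq = 1804 eq = 1804 mol NaHSO₄.
Mass of NaHSO₄: 1804 × 120.1 = 216,700 g.

217 kg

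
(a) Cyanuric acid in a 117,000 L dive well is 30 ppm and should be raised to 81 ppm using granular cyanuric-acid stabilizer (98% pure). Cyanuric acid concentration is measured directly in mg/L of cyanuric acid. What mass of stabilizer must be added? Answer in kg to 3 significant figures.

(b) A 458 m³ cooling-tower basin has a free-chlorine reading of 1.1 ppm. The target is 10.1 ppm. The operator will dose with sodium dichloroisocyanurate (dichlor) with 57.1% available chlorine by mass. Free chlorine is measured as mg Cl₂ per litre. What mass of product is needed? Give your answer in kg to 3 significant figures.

(a) 6.09 kg; (b) 7.22 kg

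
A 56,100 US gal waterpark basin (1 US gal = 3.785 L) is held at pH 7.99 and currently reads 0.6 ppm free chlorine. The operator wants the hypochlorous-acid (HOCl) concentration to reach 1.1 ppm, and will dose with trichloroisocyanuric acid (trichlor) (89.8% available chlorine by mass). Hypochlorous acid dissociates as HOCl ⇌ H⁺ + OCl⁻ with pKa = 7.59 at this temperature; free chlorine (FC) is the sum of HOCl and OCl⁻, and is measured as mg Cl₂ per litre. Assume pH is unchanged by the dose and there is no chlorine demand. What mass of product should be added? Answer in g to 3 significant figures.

Volume: 56,100 US gal × 3.785 L/gal = 212,338 L.
[OCl⁻]/[HOCl] = 10^(pH − pKa) = 10^(7.99 − 7.59) = 2.512; fraction as HOCl = 1/(1 + 2.512) = 0.2847.
Free chlorine required for 1.1 ppm HOCl: 1.1 / 0.2847 = 3.863 ppm.
FC to add: 3.863 − 0.6 = 3.263 mg/L as Cl₂.
Cl₂ equivalent: 3.263 mg/L × 212,338 L = 692.9 g.
Product at 89.8% available Cl: 692.9 / 0.898 = 771.6 g.

772 g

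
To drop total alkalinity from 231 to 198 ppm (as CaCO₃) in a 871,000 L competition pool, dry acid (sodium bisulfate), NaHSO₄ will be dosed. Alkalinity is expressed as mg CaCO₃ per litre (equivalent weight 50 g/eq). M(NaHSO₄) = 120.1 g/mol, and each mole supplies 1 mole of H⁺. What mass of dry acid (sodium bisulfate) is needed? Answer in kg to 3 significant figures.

69.0 kg

Alkalinity to neutralize: (231 − 198) = 33 mg/L as CaCO₃ × 871,000 L = 28,740 g as CaCO₃.
Equivalents of H⁺ required: 28,740 ÷ 50 g/eq = 574.9 eq = 574.9 mol NaHSO₄.
Mass of NaHSO₄: 574.9 × 120.1 = 69,040 g.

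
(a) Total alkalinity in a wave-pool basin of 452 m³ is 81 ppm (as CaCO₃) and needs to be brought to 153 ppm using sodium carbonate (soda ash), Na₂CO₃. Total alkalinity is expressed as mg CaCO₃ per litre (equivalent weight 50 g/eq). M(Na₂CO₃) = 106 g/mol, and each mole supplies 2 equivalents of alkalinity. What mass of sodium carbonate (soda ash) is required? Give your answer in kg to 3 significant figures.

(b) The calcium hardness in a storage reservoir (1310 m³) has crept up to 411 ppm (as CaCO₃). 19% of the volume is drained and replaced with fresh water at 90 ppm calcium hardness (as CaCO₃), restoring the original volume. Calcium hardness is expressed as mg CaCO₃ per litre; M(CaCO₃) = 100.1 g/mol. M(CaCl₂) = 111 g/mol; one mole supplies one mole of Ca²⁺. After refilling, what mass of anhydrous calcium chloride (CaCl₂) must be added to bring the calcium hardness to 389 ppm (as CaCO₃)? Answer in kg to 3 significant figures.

(a) Volume: 452 m³ = 452,000 L.
(a) Alkalinity to add: (153 − 81) = 72 mg/L as CaCO₃ × 452,000 L = 32,540 g as CaCO₃.
(a) Equivalents: 32,540 g ÷ 50 g/eq = 650.9 eq.
(a) Each mole of Na₂CO₃ supplies 2 eq, so 650.9 / 2 = 325.4 mol.
(a) Mass: 325.4 mol × 106 g/mol = 34,500 g.

(b) Volume: 1310 m³ = 1,310,000 L.
(b) After draining 19% and refilling: 411 × 0.81 + 90 × 0.19 = 350.01 ppm.
(b) Deficit to target: 389 − 350.01 = 38.99 mg/L.
(b) As CaCO₃: 38.99 mg/L × 1,310,000 L = 51,080 g; ÷ 100.1 = 510.3 mol Ca²⁺.
(b) Mass: 510.3 × 111 = 56,640 g.

(a) 34.5 kg; (b) 56.6 kg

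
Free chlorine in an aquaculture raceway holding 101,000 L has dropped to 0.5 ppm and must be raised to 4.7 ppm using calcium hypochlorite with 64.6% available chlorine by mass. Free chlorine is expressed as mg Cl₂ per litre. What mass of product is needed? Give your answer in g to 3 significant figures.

657 g

Chlorine deficit: 4.7 − 0.5 = 4.2 ppm = 4.2 mg/L as Cl₂.
Cl₂ equivalent needed: 4.2 mg/L × 101,000 L = 424,200 mg = 424.2 g.
Product at 64.6% available chlorine: 424.2 / 0.646 = 656.7 g.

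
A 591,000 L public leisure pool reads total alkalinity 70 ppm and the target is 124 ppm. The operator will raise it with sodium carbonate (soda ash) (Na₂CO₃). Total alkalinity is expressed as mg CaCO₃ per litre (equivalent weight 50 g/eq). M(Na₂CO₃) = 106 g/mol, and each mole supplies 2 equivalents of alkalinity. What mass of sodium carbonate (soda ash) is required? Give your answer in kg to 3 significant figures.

Alkalinity to add: (124 − 70) = 54 mg/L as CaCO₃ × 591,000 L = 31,910 g as CaCO₃.
Equivalents: 31,910 g ÷ 50 g/eq = 638.3 eq.
Each mole of Na₂CO₃ supplies 2 eq, so 638.3 / 2 = 319.1 mol.
Mass: 319.1 mol × 106 g/mol = 33,830 g.

33.8 kg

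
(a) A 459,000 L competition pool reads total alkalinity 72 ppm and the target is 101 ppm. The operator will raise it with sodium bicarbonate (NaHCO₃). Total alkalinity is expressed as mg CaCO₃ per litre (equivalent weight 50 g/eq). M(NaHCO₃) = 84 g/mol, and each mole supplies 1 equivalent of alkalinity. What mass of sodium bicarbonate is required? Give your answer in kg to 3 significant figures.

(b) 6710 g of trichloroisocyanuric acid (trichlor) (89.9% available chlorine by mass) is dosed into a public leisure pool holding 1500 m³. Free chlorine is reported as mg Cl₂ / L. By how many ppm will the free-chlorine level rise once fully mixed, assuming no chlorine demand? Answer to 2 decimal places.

(a) 22.4 kg; (b) 4.02 ppm

(a) Alkalinity to add: (101 − 72) = 29 mg/L as CaCO₃ × 459,000 L = 13,310 g as CaCO₃.
(a) Equivalents: 13,310 g ÷ 50 g/eq = 266.2 eq.
(a) NaHCO₃ supplies 1 eq per mole → 266.2 mol.
(a) Mass: 266.2 mol × 84 g/mol = 22,360 g.

(b) Volume: 1500 m³ = 1,500,000 L.
(b) Available chlorine delivered: 6710 g × 0.899 = 6032 g as Cl₂.
(b) Concentration rise: 6032 g / 1,500,000 L = 4.022 mg/L = 4.02 ppm.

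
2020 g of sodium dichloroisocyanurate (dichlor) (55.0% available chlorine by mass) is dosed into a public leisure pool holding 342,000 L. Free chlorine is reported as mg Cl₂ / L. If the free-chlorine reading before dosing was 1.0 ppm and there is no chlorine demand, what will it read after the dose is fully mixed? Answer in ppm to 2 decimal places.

4.25 ppm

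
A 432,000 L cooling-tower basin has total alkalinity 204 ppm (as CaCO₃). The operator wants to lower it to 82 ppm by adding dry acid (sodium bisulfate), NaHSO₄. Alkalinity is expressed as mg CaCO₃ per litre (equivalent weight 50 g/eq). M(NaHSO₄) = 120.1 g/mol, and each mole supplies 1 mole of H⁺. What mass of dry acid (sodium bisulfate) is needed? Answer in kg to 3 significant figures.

Alkalinity to neutralize: (204 − 82) = 122 mg/L as CaCO₃ × 432,000 L = 52,700 g as CaCO₃.
Equivalents of H⁺ required: 52,700 ÷ 50 g/eq = 1054 eq = 1054 mol NaHSO₄.
Mass of NaHSO₄: 1054 × 120.1 = 126,600 g.

127 kg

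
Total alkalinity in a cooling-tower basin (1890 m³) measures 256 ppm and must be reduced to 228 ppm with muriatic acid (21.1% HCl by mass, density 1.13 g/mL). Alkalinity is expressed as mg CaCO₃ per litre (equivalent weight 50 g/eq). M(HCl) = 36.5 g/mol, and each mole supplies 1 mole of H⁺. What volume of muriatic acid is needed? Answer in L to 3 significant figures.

Volume: 1890 m³ = 1,890,000 L.
Alkalinity to neutralize: (256 − 228) = 28 mg/L as CaCO₃ × 1,890,000 L = 52,920 g as CaCO₃.
Equivalents of H⁺ required: 52,920 ÷ 50 g/eq = 1058 eq = 1058 mol HCl.
Mass of HCl: 1058 × 36.5 = 38,630 g.
Mass of 21.1% solution: 38,630 / 0.211 = 183,100 g.
Volume: 183,100 g ÷ 1.13 g/mL = 162,000 mL.

162 L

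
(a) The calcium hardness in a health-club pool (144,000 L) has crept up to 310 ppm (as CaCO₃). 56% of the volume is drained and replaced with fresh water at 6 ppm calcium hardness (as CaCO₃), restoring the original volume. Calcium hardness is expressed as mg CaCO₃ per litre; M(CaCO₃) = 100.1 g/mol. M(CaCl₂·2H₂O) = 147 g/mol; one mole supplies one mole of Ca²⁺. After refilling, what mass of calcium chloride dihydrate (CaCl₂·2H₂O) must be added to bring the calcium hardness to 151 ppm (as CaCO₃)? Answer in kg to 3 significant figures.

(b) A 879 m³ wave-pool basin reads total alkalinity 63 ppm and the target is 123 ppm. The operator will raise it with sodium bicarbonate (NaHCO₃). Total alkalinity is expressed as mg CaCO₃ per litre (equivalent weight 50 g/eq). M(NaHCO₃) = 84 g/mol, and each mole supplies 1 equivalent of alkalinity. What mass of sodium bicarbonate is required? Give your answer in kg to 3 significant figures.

(a) After draining 56% and refilling: 310 × 0.44 + 6 × 0.56 = 139.76 ppm.
(a) Deficit to target: 151 − 139.76 = 11.24 mg/L.
(a) As CaCO₃: 11.24 mg/L × 144,000 L = 1619 g; ÷ 100.1 = 16.17 mol Ca²⁺.
(a) Mass: 16.17 × 147 = 2377 g.

(b) Volume: 879 m³ = 879,000 L.
(b) Alkalinity to add: (123 − 63) = 60 mg/L as CaCO₃ × 879,000 L = 52,740 g as CaCO₃.
(b) Equivalents: 52,740 g ÷ 50 g/eq = 1055 eq.
(b) NaHCO₃ supplies 1 eq per mole → 1055 mol.
(b) Mass: 1055 mol × 84 g/mol = 88,600 g.

(a) 2.38 kg; (b) 88.6 kg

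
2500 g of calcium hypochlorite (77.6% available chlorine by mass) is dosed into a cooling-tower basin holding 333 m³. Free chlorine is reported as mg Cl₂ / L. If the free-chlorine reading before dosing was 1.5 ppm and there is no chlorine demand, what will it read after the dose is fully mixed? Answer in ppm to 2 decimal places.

Volume: 333 m³ = 333,000 L.
Available chlorine delivered: 2500 g × 0.776 = 1940 g as Cl₂.
Concentration rise: 1940 g / 333,000 L = 5.826 mg/L = 5.83 ppm.
Final FC: 1.5 + 5.83 = 7.33 ppm.

7.33 ppm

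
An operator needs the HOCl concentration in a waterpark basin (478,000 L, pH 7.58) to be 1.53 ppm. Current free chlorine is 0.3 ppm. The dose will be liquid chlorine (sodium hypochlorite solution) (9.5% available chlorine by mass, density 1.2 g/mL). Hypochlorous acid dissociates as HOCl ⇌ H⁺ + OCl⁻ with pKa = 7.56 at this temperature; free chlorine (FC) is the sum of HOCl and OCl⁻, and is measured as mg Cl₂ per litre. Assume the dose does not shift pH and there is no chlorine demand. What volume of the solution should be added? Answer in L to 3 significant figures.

11.9 L

[OCl⁻]/[HOCl] = 10^(pH − pKa) = 10^(7.58 − 7.56) = 1.047; fraction as HOCl = 1/(1 + 1.047) = 0.4885.
Free chlorine required for 1.53 ppm HOCl: 1.53 / 0.4885 = 3.132 ppm.
FC to add: 3.132 − 0.3 = 2.832 mg/L as Cl₂.
Cl₂ equivalent: 2.832 mg/L × 478,000 L = 1354 g.
Product at 9.5% available Cl: 1354 / 0.095 = 14,250 g.
Volume: 14,250 g ÷ 1.2 g/mL = 11,870 mL.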